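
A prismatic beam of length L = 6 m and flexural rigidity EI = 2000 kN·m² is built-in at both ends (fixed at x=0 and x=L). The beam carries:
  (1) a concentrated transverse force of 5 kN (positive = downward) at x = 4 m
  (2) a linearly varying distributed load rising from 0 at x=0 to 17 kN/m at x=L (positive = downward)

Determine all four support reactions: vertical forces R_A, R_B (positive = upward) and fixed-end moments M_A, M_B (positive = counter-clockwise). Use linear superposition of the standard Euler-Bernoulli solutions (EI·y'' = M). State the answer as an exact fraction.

Load 1 — point force P=5 kN at a=4 m (b=L-a=2):
  R_A = Pb²(3a+b)/L³ = 5·2²·(3·4+2)/6³ = 35/27 kN
  M_A = Pab²/L² = 5·4·2²/6² = 20/9 kN·m
  R_B = Pa²(a+3b)/L³ = 5·4²·(4+3·2)/6³ = 100/27 kN
  M_B = -Pa²b/L² = -5·4²·2/6² = -40/9 kN·m
Load 2 — triangular load w₀=17 kN/m (0→w₀ over full span):
  R_A = 3w₀L/20 = 3·17·6/20 = 153/10 kN
  M_A = w₀L²/30 = 17·6²/30 = 102/5 kN·m
  R_B = 7w₀L/20 = 7·17·6/20 = 357/10 kN
  M_B = -w₀L²/20 = -17·6²/20 = -153/5 kN·m
Superposition: R_A = 4481/270 kN, M_A = 1018/45 kN·m, R_B = 10639/270 kN, M_B = -1577/45 kN·m

R_A = 4481/270 kN, M_A = 1018/45 kN·m, R_B = 10639/270 kN, M_B = -1577/45 kN·m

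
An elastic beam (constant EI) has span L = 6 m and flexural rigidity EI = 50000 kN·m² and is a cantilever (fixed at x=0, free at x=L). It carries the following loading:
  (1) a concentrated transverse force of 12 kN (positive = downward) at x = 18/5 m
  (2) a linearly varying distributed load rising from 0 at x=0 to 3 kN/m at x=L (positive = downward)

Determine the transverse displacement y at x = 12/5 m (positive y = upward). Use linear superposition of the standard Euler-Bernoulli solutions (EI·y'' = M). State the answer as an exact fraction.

y(12/5) = -175824/48828125 m

Load 1 — point force P=12 kN at a=18/5 m (b=L-a=12/5):
  y_1 = -Px²(3a-x)/(6EI)  [x≤a] = -12·(12/5)²·(3·(18/5)-(12/5))/(6·50000) = -756/390625 m
Load 2 — triangular load w₀=3 kN/m (0→w₀ over full span):
  y_2 = (w₀Lx³/12-w₀L²x²/6-w₀x⁵/(120L))/EI = (3·6·(12/5)³/12-3·6²·(12/5)²/6-3·(12/5)⁵/(120·6))/50000 = -81324/48828125 m
Superposition: y = Σ y_i = -175824/48828125 m ≈ -0.003601 m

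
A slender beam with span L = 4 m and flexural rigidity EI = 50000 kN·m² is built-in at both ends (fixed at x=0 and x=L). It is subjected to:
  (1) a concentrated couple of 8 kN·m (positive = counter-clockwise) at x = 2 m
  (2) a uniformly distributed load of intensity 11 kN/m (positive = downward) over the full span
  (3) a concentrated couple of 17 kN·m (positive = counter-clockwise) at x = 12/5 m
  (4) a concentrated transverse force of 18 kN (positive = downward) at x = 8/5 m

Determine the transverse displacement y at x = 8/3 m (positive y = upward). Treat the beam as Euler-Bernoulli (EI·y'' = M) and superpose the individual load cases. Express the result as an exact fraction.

y(8/3) = -35869/189843750 m

Load 1 — applied couple M₀=8 kN·m at a=2 m (b=L-a=2):
  y_1 = (R_Ax³/6 - M_Ax²/2 - M₀(x-a)²/2)/EI  [x>a] with R_A=3, M_A=2 = (3·(8/3)³/6 - 2·(8/3)²/2 - 8·((8/3)-2)²/2)/50000 = 1/84375 m
Load 2 — uniform load w=11 kN/m over full span:
  y_2 = -wx²(L-x)²/(24EI) = -11·(8/3)²·(4-(8/3))²/(24·50000) = -88/759375 m
Load 3 — applied couple M₀=17 kN·m at a=12/5 m (b=L-a=8/5):
  y_3 = (R_Ax³/6 - M_Ax²/2 - M₀(x-a)²/2)/EI  [x>a] with R_A=153/25, M_A=136/25 = ((153/25)·(8/3)³/6 - (136/25)·(8/3)²/2 - 17·((8/3)-(12/5))²/2)/50000 = -17/1406250 m
Load 4 — point force P=18 kN at a=8/5 m (b=L-a=12/5):
  y_4 = -Pa²(L-x)²(3bL-(3b+a)(L-x))/(6L³EI)  [x>a] = -18·(8/5)²·(4-(8/3))²·(3·(12/5)·4-(3·(12/5)+(8/5))·(4-(8/3)))/(6·4³·50000) = -256/3515625 m
Superposition: y = Σ y_i = -35869/189843750 m ≈ -0.000189 m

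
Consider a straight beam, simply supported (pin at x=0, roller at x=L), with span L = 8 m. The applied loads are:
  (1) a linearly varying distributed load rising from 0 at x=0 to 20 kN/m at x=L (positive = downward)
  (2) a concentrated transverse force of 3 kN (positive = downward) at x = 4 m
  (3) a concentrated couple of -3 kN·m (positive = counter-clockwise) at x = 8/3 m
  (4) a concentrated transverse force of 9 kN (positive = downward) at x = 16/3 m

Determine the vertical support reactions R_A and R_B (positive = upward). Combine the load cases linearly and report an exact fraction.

Load 1 — triangular load w₀=20 kN/m (0→w₀ over full span):
  R_A = w₀L/6 = 20·8/6 = 80/3 kN
  R_B = w₀L/3 = 20·8/3 = 160/3 kN
Load 2 — point force P=3 kN at a=4 m (b=L-a=4):
  R_A = Pb/L = 3·4/8 = 3/2 kN
  R_B = Pa/L = 3·4/8 = 3/2 kN
Load 3 — applied couple M₀=-3 kN·m at a=8/3 m (b=L-a=16/3):
  R_A = M₀/L = (-3)/8 = -3/8 kN
  R_B = -M₀/L = -(-3)/8 = 3/8 kN
Load 4 — point force P=9 kN at a=16/3 m (b=L-a=8/3):
  R_A = Pb/L = 9·(8/3)/8 = 3 kN
  R_B = Pa/L = 9·(16/3)/8 = 6 kN
Superposition: R_A = 739/24 kN, R_B = 1469/24 kN

R_A = 739/24 kN, R_B = 1469/24 kN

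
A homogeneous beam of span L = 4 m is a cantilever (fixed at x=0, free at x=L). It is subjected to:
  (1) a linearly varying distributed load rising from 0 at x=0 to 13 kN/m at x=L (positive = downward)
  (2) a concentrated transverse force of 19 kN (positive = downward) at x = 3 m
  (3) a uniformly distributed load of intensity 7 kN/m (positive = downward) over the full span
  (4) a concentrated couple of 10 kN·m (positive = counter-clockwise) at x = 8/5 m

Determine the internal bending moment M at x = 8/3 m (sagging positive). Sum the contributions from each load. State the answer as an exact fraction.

M(8/3) = -1849/81 kN·m

Load 1 — triangular load w₀=13 kN/m (0→w₀ over full span):
  M_1 = w₀Lx/2 - w₀L²/3 - w₀x³/(6L) = 13·4·(8/3)/2 - 13·4²/3 - 13·(8/3)³/(6·4) = -832/81 kN·m
Load 2 — point force P=19 kN at a=3 m (b=L-a=1):
  M_2 = -P(a-x)  [x≤a] = -19·(3-(8/3)) = -19/3 kN·m
Load 3 — uniform load w=7 kN/m over full span:
  M_3 = -w(L-x)²/2 = -7·(4-(8/3))²/2 = -56/9 kN·m
Load 4 — applied couple M₀=10 kN·m at a=8/5 m (b=L-a=12/5):
  M_4 = 0  [x>a] = 0 kN·m
Superposition: M = Σ M_i = -1849/81 kN·m ≈ -22.827160 kN·m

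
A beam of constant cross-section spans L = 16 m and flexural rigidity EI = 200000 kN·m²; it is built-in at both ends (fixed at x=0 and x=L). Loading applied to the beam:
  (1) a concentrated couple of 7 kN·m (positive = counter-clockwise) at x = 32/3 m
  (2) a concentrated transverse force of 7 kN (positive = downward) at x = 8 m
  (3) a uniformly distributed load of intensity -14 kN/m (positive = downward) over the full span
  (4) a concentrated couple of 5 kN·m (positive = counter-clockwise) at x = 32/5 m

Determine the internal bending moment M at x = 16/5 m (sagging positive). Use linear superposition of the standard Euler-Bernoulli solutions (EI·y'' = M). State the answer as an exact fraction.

Load 1 — applied couple M₀=7 kN·m at a=32/3 m (b=L-a=16/3):
  M_1 = R_Ax - M_A  [x≤a] with R_A=7/12, M_A=7/3 = (7/12)·(16/5) - (7/3) = -7/15 kN·m
Load 2 — point force P=7 kN at a=8 m (b=L-a=8):
  M_2 = Pb²(3a+b)x/L³ - Pab²/L²  [x≤a] = 7·8²·(3·8+8)·(16/5)/16³ - 7·8·8²/16² = -14/5 kN·m
Load 3 — uniform load w=-14 kN/m over full span:
  M_3 = wLx/2 - wL²/12 - wx²/2 = (-14)·16·(16/5)/2 - (-14)·16²/12 - (-14)·(16/5)²/2 = 896/75 kN·m
Load 4 — applied couple M₀=5 kN·m at a=32/5 m (b=L-a=48/5):
  M_4 = R_Ax - M_A  [x≤a] with R_A=9/20, M_A=3/5 = (9/20)·(16/5) - (3/5) = 21/25 kN·m
Superposition: M = Σ M_i = 238/25 kN·m ≈ 9.520000 kN·m

M(16/5) = 238/25 kN·m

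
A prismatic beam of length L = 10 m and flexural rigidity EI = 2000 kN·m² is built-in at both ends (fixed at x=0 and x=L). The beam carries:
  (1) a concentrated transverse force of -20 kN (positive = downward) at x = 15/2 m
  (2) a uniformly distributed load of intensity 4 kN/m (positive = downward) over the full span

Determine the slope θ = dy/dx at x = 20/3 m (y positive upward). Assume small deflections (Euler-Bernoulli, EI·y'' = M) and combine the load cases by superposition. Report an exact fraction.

Load 1 — point force P=-20 kN at a=15/2 m (b=L-a=5/2):
  θ_1 = -Pb²x(2aL-(3a+b)x)/(2L³EI)  [x≤a] = -(-20)·(5/2)²·(20/3)·(2·(15/2)·10-(3·(15/2)+(5/2))·(20/3))/(2·10³·2000) = -1/288 rad
Load 2 — uniform load w=4 kN/m over full span:
  θ_2 = -wx(L-x)(L-2x)/(12EI) = -4·(20/3)·(10-(20/3))·(10-2·(20/3))/(12·2000) = 1/81 rad
Superposition: θ = Σ θ_i = 23/2592 rad ≈ 0.008873 rad

θ(20/3) = 23/2592 rad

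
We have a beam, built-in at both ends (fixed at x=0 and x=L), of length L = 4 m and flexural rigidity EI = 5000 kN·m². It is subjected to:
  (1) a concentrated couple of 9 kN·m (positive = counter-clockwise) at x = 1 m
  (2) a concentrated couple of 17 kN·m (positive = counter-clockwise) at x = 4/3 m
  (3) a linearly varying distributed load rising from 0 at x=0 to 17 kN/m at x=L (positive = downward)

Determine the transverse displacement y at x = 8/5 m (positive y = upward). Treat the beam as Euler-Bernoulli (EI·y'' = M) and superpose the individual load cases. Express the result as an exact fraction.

Load 1 — applied couple M₀=9 kN·m at a=1 m (b=L-a=3):
  y_1 = (R_Ax³/6 - M_Ax²/2 - M₀(x-a)²/2)/EI  [x>a] with R_A=81/32, M_A=-27/16 = ((81/32)·(8/5)³/6 - (-27/16)·(8/5)²/2 - 9·((8/5)-1)²/2)/5000 = 567/1250000 m
Load 2 — applied couple M₀=17 kN·m at a=4/3 m (b=L-a=8/3):
  y_2 = (R_Ax³/6 - M_Ax²/2 - M₀(x-a)²/2)/EI  [x>a] with R_A=17/3, M_A=0 = ((17/3)·(8/5)³/6 - 0·(8/5)²/2 - 17·((8/5)-(4/3))²/2)/5000 = 51/78125 m
Load 3 — triangular load w₀=17 kN/m (0→w₀ over full span):
  y_3 = -w₀x²(L-x)²(x+2L)/(120LEI) = -17·(8/5)²·(4-(8/5))²·((8/5)+2·4)/(120·4·5000) = -9792/9765625 m
Superposition: y = Σ y_i = 16203/156250000 m ≈ 0.000104 m

y(8/5) = 16203/156250000 m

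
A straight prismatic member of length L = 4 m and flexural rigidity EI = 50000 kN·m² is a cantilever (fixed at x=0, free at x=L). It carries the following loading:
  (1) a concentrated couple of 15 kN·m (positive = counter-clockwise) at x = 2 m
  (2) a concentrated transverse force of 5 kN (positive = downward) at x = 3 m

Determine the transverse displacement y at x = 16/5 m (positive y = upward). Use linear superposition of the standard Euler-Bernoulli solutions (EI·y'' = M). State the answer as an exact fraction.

Load 1 — applied couple M₀=15 kN·m at a=2 m (b=L-a=2):
  y_1 = M₀a(2x-a)/(2EI)  [x>a] = 15·2·(2·(16/5)-2)/(2·50000) = 33/25000 m
Load 2 — point force P=5 kN at a=3 m (b=L-a=1):
  y_2 = -Pa²(3x-a)/(6EI)  [x>a] = -5·3²·(3·(16/5)-3)/(6·50000) = -99/100000 m
Superposition: y = Σ y_i = 33/100000 m ≈ 0.000330 m

y(16/5) = 33/100000 m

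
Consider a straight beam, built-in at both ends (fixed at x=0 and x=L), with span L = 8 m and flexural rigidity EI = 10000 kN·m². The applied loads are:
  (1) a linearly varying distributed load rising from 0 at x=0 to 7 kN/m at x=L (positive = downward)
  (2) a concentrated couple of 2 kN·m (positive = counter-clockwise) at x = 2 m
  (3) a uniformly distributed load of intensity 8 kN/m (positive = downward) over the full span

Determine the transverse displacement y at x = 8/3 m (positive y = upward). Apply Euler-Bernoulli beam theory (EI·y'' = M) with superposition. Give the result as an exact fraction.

Load 1 — triangular load w₀=7 kN/m (0→w₀ over full span):
  y_1 = -w₀x²(L-x)²(x+2L)/(120LEI) = -7·(8/3)²·(8-(8/3))²·((8/3)+2·8)/(120·8·10000) = -6272/2278125 m
Load 2 — applied couple M₀=2 kN·m at a=2 m (b=L-a=6):
  y_2 = (R_Ax³/6 - M_Ax²/2 - M₀(x-a)²/2)/EI  [x>a] with R_A=9/32, M_A=-3/8 = ((9/32)·(8/3)³/6 - (-3/8)·(8/3)²/2 - 2·((8/3)-2)²/2)/10000 = 1/5625 m
Load 3 — uniform load w=8 kN/m over full span:
  y_3 = -wx²(L-x)²/(24EI) = -8·(8/3)²·(8-(8/3))²/(24·10000) = -1024/151875 m
Superposition: y = Σ y_i = -21227/2278125 m ≈ -0.009318 m

y(8/3) = -21227/2278125 m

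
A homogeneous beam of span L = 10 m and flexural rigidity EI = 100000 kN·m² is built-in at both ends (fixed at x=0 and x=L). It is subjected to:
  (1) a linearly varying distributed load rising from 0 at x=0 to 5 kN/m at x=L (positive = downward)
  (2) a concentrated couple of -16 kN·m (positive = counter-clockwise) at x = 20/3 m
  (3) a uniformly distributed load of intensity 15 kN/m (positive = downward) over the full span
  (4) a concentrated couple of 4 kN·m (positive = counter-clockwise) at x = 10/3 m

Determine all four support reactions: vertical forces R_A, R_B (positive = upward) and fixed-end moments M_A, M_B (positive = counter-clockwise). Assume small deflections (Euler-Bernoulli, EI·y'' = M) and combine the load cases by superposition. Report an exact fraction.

R_A = 809/10 kN, M_A = 409/3 kN·m, R_B = 941/10 kN, M_B = -446/3 kN·m

Load 1 — triangular load w₀=5 kN/m (0→w₀ over full span):
  R_A = 3w₀L/20 = 3·5·10/20 = 15/2 kN
  M_A = w₀L²/30 = 5·10²/30 = 50/3 kN·m
  R_B = 7w₀L/20 = 7·5·10/20 = 35/2 kN
  M_B = -w₀L²/20 = -5·10²/20 = -25 kN·m
Load 2 — applied couple M₀=-16 kN·m at a=20/3 m (b=L-a=10/3):
  R_A = 6M₀ab/L³ = 6·(-16)·(20/3)·(10/3)/10³ = -32/15 kN
  M_A = M₀b(2a-b)/L² = (-16)·(10/3)·(2·(20/3)-(10/3))/10² = -16/3 kN·m
  R_B = -6M₀ab/L³ = -6·(-16)·(20/3)·(10/3)/10³ = 32/15 kN
  M_B = M₀a(2b-a)/L² = (-16)·(20/3)·(2·(10/3)-(20/3))/10² = 0 kN·m
Load 3 — uniform load w=15 kN/m over full span:
  R_A = wL/2 = 15·10/2 = 75 kN
  M_A = wL²/12 = 15·10²/12 = 125 kN·m
  R_B = wL/2 = 15·10/2 = 75 kN
  M_B = -wL²/12 = -15·10²/12 = -125 kN·m
Load 4 — applied couple M₀=4 kN·m at a=10/3 m (b=L-a=20/3):
  R_A = 6M₀ab/L³ = 6·4·(10/3)·(20/3)/10³ = 8/15 kN
  M_A = M₀b(2a-b)/L² = 4·(20/3)·(2·(10/3)-(20/3))/10² = 0 kN·m
  R_B = -6M₀ab/L³ = -6·4·(10/3)·(20/3)/10³ = -8/15 kN
  M_B = M₀a(2b-a)/L² = 4·(10/3)·(2·(20/3)-(10/3))/10² = 4/3 kN·m
Superposition: R_A = 809/10 kN, M_A = 409/3 kN·m, R_B = 941/10 kN, M_B = -446/3 kN·m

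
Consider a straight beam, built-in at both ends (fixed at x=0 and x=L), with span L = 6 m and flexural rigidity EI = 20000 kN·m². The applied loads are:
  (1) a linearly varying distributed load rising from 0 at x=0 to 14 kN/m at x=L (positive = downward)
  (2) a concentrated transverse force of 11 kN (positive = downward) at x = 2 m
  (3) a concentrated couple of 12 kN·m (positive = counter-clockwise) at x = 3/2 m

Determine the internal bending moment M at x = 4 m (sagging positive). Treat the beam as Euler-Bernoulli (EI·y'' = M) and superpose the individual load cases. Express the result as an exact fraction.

M(4) = 4739/540 kN·m

Load 1 — triangular load w₀=14 kN/m (0→w₀ over full span):
  M_1 = 3w₀Lx/20 - w₀L²/30 - w₀x³/(6L) = 3·14·6·4/20 - 14·6²/30 - 14·4³/(6·6) = 392/45 kN·m
Load 2 — point force P=11 kN at a=2 m (b=L-a=4):
  M_2 = Pa²(a+3b)(L-x)/L³ - Pa²b/L²  [x>a] = 11·2²·(2+3·4)·(6-4)/6³ - 11·2²·4/6² = 22/27 kN·m
Load 3 — applied couple M₀=12 kN·m at a=3/2 m (b=L-a=9/2):
  M_3 = R_Ax - M_A - M₀  [x>a] with R_A=9/4, M_A=-9/4 = (9/4)·4 - (-9/4) - 12 = -3/4 kN·m
Superposition: M = Σ M_i = 4739/540 kN·m ≈ 8.775926 kN·m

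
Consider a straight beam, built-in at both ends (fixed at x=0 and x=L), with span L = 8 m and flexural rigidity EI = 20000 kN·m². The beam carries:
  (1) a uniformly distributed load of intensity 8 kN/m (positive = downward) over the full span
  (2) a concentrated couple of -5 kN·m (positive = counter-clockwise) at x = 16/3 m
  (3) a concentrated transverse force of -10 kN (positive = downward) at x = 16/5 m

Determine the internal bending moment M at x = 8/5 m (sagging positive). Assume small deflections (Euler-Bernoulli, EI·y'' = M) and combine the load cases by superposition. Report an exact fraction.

Load 1 — uniform load w=8 kN/m over full span:
  M_1 = wLx/2 - wL²/12 - wx²/2 = 8·8·(8/5)/2 - 8·8²/12 - 8·(8/5)²/2 = -128/75 kN·m
Load 2 — applied couple M₀=-5 kN·m at a=16/3 m (b=L-a=8/3):
  M_2 = R_Ax - M_A  [x≤a] with R_A=-5/6, M_A=-5/3 = (-5/6)·(8/5) - (-5/3) = 1/3 kN·m
Load 3 — point force P=-10 kN at a=16/5 m (b=L-a=24/5):
  M_3 = Pb²(3a+b)x/L³ - Pab²/L²  [x≤a] = (-10)·(24/5)²·(3·(16/5)+(24/5))·(8/5)/8³ - (-10)·(16/5)·(24/5)²/8² = 144/125 kN·m
Superposition: M = Σ M_i = -83/375 kN·m ≈ -0.221333 kN·m

M(8/5) = -83/375 kN·m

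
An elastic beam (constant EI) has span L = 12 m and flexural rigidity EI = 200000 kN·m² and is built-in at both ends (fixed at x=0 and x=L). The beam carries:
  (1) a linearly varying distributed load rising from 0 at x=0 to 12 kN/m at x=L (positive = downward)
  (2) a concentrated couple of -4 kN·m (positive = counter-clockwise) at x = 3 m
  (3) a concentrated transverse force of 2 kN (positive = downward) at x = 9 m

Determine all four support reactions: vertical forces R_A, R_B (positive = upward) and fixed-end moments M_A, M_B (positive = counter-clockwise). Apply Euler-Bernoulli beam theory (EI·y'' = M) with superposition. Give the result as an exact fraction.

Load 1 — triangular load w₀=12 kN/m (0→w₀ over full span):
  R_A = 3w₀L/20 = 3·12·12/20 = 108/5 kN
  M_A = w₀L²/30 = 12·12²/30 = 288/5 kN·m
  R_B = 7w₀L/20 = 7·12·12/20 = 252/5 kN
  M_B = -w₀L²/20 = -12·12²/20 = -432/5 kN·m
Load 2 — applied couple M₀=-4 kN·m at a=3 m (b=L-a=9):
  R_A = 6M₀ab/L³ = 6·(-4)·3·9/12³ = -3/8 kN
  M_A = M₀b(2a-b)/L² = (-4)·9·(2·3-9)/12² = 3/4 kN·m
  R_B = -6M₀ab/L³ = -6·(-4)·3·9/12³ = 3/8 kN
  M_B = M₀a(2b-a)/L² = (-4)·3·(2·9-3)/12² = -5/4 kN·m
Load 3 — point force P=2 kN at a=9 m (b=L-a=3):
  R_A = Pb²(3a+b)/L³ = 2·3²·(3·9+3)/12³ = 5/16 kN
  M_A = Pab²/L² = 2·9·3²/12² = 9/8 kN·m
  R_B = Pa²(a+3b)/L³ = 2·9²·(9+3·3)/12³ = 27/16 kN
  M_B = -Pa²b/L² = -2·9²·3/12² = -27/8 kN·m
Superposition: R_A = 1723/80 kN, M_A = 2379/40 kN·m, R_B = 4197/80 kN, M_B = -3641/40 kN·m

R_A = 1723/80 kN, M_A = 2379/40 kN·m, R_B = 4197/80 kN, M_B = -3641/40 kN·m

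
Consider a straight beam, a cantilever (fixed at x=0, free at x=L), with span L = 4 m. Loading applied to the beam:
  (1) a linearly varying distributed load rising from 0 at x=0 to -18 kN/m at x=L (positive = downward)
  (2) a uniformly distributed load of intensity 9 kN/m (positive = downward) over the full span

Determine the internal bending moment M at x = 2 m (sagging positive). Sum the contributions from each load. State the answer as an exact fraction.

M(2) = 12 kN·m

Load 1 — triangular load w₀=-18 kN/m (0→w₀ over full span):
  M_1 = w₀Lx/2 - w₀L²/3 - w₀x³/(6L) = (-18)·4·2/2 - (-18)·4²/3 - (-18)·2³/(6·4) = 30 kN·m
Load 2 — uniform load w=9 kN/m over full span:
  M_2 = -w(L-x)²/2 = -9·(4-2)²/2 = -18 kN·m
Superposition: M = Σ M_i = 12 kN·m ≈ 12.000000 kN·m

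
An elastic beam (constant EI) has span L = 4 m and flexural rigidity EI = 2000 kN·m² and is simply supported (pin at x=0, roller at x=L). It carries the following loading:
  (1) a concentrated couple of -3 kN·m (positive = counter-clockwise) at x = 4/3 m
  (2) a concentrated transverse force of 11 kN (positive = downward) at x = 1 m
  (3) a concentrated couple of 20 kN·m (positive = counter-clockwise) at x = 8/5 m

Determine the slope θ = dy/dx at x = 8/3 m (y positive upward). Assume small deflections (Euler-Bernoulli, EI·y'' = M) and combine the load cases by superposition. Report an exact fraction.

Load 1 — applied couple M₀=-3 kN·m at a=4/3 m (b=L-a=8/3):
  θ_1 = (M₀x²/(2L)-M₀(x-a)+C₁)/EI  [x>a] with C₁=M₀(3b²-L²)/(6L)=-2/3 = ((-3)·(8/3)²/(2·4)-(-3)·((8/3)-(4/3))+(-2/3))/2000 = 1/3000 rad
Load 2 — point force P=11 kN at a=1 m (b=L-a=3):
  θ_2 = -Pa(2L²-6Lx+3x²+a²)/(6LEI)  [x>a] = -11·1·(2·4²-6·4·(8/3)+3·(8/3)²+1²)/(6·4·2000) = 319/144000 rad
Load 3 — applied couple M₀=20 kN·m at a=8/5 m (b=L-a=12/5):
  θ_3 = (M₀x²/(2L)-M₀(x-a)+C₁)/EI  [x>a] with C₁=M₀(3b²-L²)/(6L)=16/15 = (20·(8/3)²/(2·4)-20·((8/3)-(8/5))+(16/15))/2000 = -7/5625 rad
Superposition: θ = Σ θ_i = 313/240000 rad ≈ 0.001304 rad

θ(8/3) = 313/240000 rad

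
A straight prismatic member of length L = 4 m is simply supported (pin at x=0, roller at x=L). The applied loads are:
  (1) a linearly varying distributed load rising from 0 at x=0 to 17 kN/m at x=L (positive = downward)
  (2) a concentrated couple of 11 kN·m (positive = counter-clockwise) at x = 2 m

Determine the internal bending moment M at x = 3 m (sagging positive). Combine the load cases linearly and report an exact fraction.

Load 1 — triangular load w₀=17 kN/m (0→w₀ over full span):
  M_1 = w₀Lx/6 - w₀x³/(6L) = 17·4·3/6 - 17·3³/(6·4) = 119/8 kN·m
Load 2 — applied couple M₀=11 kN·m at a=2 m (b=L-a=2):
  M_2 = M₀x/L - M₀  [x>a] = 11·3/4 - 11 = -11/4 kN·m
Superposition: M = Σ M_i = 97/8 kN·m ≈ 12.125000 kN·m

M(3) = 97/8 kN·m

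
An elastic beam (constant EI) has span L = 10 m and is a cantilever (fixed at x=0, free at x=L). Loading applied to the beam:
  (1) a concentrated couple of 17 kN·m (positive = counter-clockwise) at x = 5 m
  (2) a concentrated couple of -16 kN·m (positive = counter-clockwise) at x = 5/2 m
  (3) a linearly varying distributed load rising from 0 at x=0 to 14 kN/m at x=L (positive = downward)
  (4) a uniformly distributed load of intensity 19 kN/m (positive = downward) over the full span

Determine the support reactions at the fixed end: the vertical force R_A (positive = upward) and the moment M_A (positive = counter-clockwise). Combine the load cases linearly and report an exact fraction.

Load 1 — applied couple M₀=17 kN·m at a=5 m (b=L-a=5):
  R_A = 0 kN
  M_A = -M₀ = -17 kN·m
Load 2 — applied couple M₀=-16 kN·m at a=5/2 m (b=L-a=15/2):
  R_A = 0 kN
  M_A = -M₀ = -(-16) = 16 kN·m
Load 3 — triangular load w₀=14 kN/m (0→w₀ over full span):
  R_A = w₀L/2 = 14·10/2 = 70 kN
  M_A = w₀L²/3 = 14·10²/3 = 1400/3 kN·m
Load 4 — uniform load w=19 kN/m over full span:
  R_A = wL = 19·10 = 190 kN
  M_A = wL²/2 = 19·10²/2 = 950 kN·m
Superposition: R_A = 260 kN, M_A = 4247/3 kN·m

R_A = 260 kN, M_A = 4247/3 kN·m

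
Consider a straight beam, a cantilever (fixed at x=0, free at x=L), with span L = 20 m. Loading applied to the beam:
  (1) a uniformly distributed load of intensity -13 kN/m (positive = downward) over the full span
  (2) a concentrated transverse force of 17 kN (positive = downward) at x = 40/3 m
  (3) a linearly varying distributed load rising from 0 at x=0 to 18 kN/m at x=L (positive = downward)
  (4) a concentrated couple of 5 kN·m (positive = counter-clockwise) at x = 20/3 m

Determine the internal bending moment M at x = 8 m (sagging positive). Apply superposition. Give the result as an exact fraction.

Load 1 — uniform load w=-13 kN/m over full span:
  M_1 = -w(L-x)²/2 = -(-13)·(20-8)²/2 = 936 kN·m
Load 2 — point force P=17 kN at a=40/3 m (b=L-a=20/3):
  M_2 = -P(a-x)  [x≤a] = -17·((40/3)-8) = -272/3 kN·m
Load 3 — triangular load w₀=18 kN/m (0→w₀ over full span):
  M_3 = w₀Lx/2 - w₀L²/3 - w₀x³/(6L) = 18·20·8/2 - 18·20²/3 - 18·8³/(6·20) = -5184/5 kN·m
Load 4 — applied couple M₀=5 kN·m at a=20/3 m (b=L-a=40/3):
  M_4 = 0  [x>a] = 0 kN·m
Superposition: M = Σ M_i = -2872/15 kN·m ≈ -191.466667 kN·m

M(8) = -2872/15 kN·m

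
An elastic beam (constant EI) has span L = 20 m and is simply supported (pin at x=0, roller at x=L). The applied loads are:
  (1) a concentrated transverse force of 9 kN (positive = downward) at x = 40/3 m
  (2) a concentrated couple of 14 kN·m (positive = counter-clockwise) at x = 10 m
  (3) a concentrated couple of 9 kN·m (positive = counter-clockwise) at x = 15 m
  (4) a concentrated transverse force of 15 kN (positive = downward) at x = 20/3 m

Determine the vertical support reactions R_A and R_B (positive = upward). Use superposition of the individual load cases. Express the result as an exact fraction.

R_A = 283/20 kN, R_B = 197/20 kN

Load 1 — point force P=9 kN at a=40/3 m (b=L-a=20/3):
  R_A = Pb/L = 9·(20/3)/20 = 3 kN
  R_B = Pa/L = 9·(40/3)/20 = 6 kN
Load 2 — applied couple M₀=14 kN·m at a=10 m (b=L-a=10):
  R_A = M₀/L = 14/20 = 7/10 kN
  R_B = -M₀/L = -14/20 = -7/10 kN
Load 3 — applied couple M₀=9 kN·m at a=15 m (b=L-a=5):
  R_A = M₀/L = 9/20 kN
  R_B = -M₀/L = -9/20 kN
Load 4 — point force P=15 kN at a=20/3 m (b=L-a=40/3):
  R_A = Pb/L = 15·(40/3)/20 = 10 kN
  R_B = Pa/L = 15·(20/3)/20 = 5 kN
Superposition: R_A = 283/20 kN, R_B = 197/20 kN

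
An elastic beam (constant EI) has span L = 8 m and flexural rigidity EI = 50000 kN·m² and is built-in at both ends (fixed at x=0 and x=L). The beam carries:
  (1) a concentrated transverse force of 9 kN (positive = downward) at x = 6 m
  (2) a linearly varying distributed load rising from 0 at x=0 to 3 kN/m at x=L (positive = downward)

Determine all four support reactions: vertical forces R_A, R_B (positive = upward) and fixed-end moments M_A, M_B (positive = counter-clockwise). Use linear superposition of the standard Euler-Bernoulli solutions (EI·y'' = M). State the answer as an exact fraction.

Load 1 — point force P=9 kN at a=6 m (b=L-a=2):
  R_A = Pb²(3a+b)/L³ = 9·2²·(3·6+2)/8³ = 45/32 kN
  M_A = Pab²/L² = 9·6·2²/8² = 27/8 kN·m
  R_B = Pa²(a+3b)/L³ = 9·6²·(6+3·2)/8³ = 243/32 kN
  M_B = -Pa²b/L² = -9·6²·2/8² = -81/8 kN·m
Load 2 — triangular load w₀=3 kN/m (0→w₀ over full span):
  R_A = 3w₀L/20 = 3·3·8/20 = 18/5 kN
  M_A = w₀L²/30 = 3·8²/30 = 32/5 kN·m
  R_B = 7w₀L/20 = 7·3·8/20 = 42/5 kN
  M_B = -w₀L²/20 = -3·8²/20 = -48/5 kN·m
Superposition: R_A = 801/160 kN, M_A = 391/40 kN·m, R_B = 2559/160 kN, M_B = -789/40 kN·m

R_A = 801/160 kN, M_A = 391/40 kN·m, R_B = 2559/160 kN, M_B = -789/40 kN·m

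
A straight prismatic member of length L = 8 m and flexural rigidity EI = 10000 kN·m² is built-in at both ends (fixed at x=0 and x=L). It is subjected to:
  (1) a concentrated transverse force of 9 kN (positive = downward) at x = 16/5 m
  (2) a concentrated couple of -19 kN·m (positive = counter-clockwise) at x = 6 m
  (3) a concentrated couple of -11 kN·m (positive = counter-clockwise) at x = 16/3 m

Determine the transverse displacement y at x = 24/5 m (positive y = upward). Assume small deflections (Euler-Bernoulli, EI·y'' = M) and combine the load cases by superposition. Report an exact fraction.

Load 1 — point force P=9 kN at a=16/5 m (b=L-a=24/5):
  y_1 = -Pa²(L-x)²(3bL-(3b+a)(L-x))/(6L³EI)  [x>a] = -9·(16/5)²·(8-(24/5))²·(3·(24/5)·8-(3·(24/5)+(16/5))·(8-(24/5)))/(6·8³·10000) = -17664/9765625 m
Load 2 — applied couple M₀=-19 kN·m at a=6 m (b=L-a=2):
  y_2 = (R_Ax³/6 - M_Ax²/2)/EI  [x≤a] with R_A=-171/64, M_A=-95/16 = ((-171/64)·(24/5)³/6 - (-95/16)·(24/5)²/2)/10000 = 1197/625000 m
Load 3 — applied couple M₀=-11 kN·m at a=16/3 m (b=L-a=8/3):
  y_3 = (R_Ax³/6 - M_Ax²/2)/EI  [x≤a] with R_A=-11/6, M_A=-11/3 = ((-11/6)·(24/5)³/6 - (-11/3)·(24/5)²/2)/10000 = 66/78125 m
Superposition: y = Σ y_i = 74313/78125000 m ≈ 0.000951 m

y(24/5) = 74313/78125000 m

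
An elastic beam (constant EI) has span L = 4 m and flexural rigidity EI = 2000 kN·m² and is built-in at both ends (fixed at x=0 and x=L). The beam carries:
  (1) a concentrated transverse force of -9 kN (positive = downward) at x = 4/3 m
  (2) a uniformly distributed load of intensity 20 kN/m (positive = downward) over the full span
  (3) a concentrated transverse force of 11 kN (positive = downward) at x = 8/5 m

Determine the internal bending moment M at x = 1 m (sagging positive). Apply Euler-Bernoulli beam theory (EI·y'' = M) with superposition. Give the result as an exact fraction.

Load 1 — point force P=-9 kN at a=4/3 m (b=L-a=8/3):
  M_1 = Pb²(3a+b)x/L³ - Pab²/L²  [x≤a] = (-9)·(8/3)²·(3·(4/3)+(8/3))·1/4³ - (-9)·(4/3)·(8/3)²/4² = -4/3 kN·m
Load 2 — uniform load w=20 kN/m over full span:
  M_2 = wLx/2 - wL²/12 - wx²/2 = 20·4·1/2 - 20·4²/12 - 20·1²/2 = 10/3 kN·m
Load 3 — point force P=11 kN at a=8/5 m (b=L-a=12/5):
  M_3 = Pb²(3a+b)x/L³ - Pab²/L²  [x≤a] = 11·(12/5)²·(3·(8/5)+(12/5))·1/4³ - 11·(8/5)·(12/5)²/4² = 99/125 kN·m
Superposition: M = Σ M_i = 349/125 kN·m ≈ 2.792000 kN·m

M(1) = 349/125 kN·m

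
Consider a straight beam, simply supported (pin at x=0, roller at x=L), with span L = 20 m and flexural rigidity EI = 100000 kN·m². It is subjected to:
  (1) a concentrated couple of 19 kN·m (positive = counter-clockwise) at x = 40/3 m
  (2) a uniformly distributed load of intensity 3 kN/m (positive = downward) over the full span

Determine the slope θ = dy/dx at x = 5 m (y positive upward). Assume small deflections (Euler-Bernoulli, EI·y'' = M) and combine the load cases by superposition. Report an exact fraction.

Load 1 — applied couple M₀=19 kN·m at a=40/3 m (b=L-a=20/3):
  θ_1 = (M₀x²/(2L)+C₁)/EI  [x≤a] with C₁=M₀(3b²-L²)/(6L)=-380/9 = (19·5²/(2·20)+(-380/9))/100000 = -437/1440000 rad
Load 2 — uniform load w=3 kN/m over full span:
  θ_2 = -w(L³-6Lx²+4x³)/(24EI) = -3·(20³-6·20·5²+4·5³)/(24·100000) = -11/1600 rad
Superposition: θ = Σ θ_i = -10337/1440000 rad ≈ -0.007178 rad

θ(5) = -10337/1440000 rad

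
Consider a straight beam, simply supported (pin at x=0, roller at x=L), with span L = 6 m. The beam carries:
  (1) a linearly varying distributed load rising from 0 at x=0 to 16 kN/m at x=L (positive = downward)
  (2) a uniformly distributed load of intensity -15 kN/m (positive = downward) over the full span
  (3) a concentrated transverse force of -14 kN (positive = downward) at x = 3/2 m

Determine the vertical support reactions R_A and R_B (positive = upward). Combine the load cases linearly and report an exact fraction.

R_A = -79/2 kN, R_B = -33/2 kN

Load 1 — triangular load w₀=16 kN/m (0→w₀ over full span):
  R_A = w₀L/6 = 16·6/6 = 16 kN
  R_B = w₀L/3 = 16·6/3 = 32 kN
Load 2 — uniform load w=-15 kN/m over full span:
  R_A = wL/2 = (-15)·6/2 = -45 kN
  R_B = wL/2 = (-15)·6/2 = -45 kN
Load 3 — point force P=-14 kN at a=3/2 m (b=L-a=9/2):
  R_A = Pb/L = (-14)·(9/2)/6 = -21/2 kN
  R_B = Pa/L = (-14)·(3/2)/6 = -7/2 kN
Superposition: R_A = -79/2 kN, R_B = -33/2 kN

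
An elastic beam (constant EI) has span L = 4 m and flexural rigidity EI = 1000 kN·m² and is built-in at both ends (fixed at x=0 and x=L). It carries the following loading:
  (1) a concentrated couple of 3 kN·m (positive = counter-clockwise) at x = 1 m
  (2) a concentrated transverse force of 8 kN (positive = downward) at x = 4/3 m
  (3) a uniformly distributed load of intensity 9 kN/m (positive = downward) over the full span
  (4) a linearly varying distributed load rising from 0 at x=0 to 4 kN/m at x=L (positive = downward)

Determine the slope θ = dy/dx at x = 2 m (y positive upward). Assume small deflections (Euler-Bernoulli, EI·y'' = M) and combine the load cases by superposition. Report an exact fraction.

θ(2) = 587/2160000 rad

Load 1 — applied couple M₀=3 kN·m at a=1 m (b=L-a=3):
  θ_1 = (R_Ax²/2 - M_Ax - M₀(x-a))/EI  [x>a] with R_A=27/32, M_A=-9/16 = ((27/32)·2²/2 - (-9/16)·2 - 3·(2-1))/1000 = -3/16000 rad
Load 2 — point force P=8 kN at a=4/3 m (b=L-a=8/3):
  θ_2 = Pa²(L-x)(2bL-(3b+a)(L-x))/(2L³EI)  [x>a] = 8·(4/3)²·(4-2)·(2·(8/3)·4-(3·(8/3)+(4/3))·(4-2))/(2·4³·1000) = 2/3375 rad
Load 3 — uniform load w=9 kN/m over full span:
  θ_3 = -wx(L-x)(L-2x)/(12EI) = -9·2·(4-2)·(4-2·2)/(12·1000) = 0 rad
Load 4 — triangular load w₀=4 kN/m (0→w₀ over full span):
  θ_4 = -w₀(2x(L-x)(L-2x)(x+2L)+x²(L-x)²)/(120LEI) = -4·(2·2·(4-2)·(4-2·2)·(2+2·4)+2²·(4-2)²)/(120·4·1000) = -1/7500 rad
Superposition: θ = Σ θ_i = 587/2160000 rad ≈ 0.000272 rad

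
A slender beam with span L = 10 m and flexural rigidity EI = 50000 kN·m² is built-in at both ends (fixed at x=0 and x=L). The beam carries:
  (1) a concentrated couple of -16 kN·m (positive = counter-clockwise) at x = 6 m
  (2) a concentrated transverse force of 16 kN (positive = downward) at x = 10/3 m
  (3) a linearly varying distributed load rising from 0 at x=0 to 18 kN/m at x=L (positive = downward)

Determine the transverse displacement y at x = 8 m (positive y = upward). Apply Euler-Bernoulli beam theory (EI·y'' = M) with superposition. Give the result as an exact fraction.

y(8) = -80026/31640625 m

Load 1 — applied couple M₀=-16 kN·m at a=6 m (b=L-a=4):
  y_1 = (R_Ax³/6 - M_Ax²/2 - M₀(x-a)²/2)/EI  [x>a] with R_A=-288/125, M_A=-128/25 = ((-288/125)·8³/6 - (-128/25)·8²/2 - (-16)·(8-6)²/2)/50000 = -6/390625 m
Load 2 — point force P=16 kN at a=10/3 m (b=L-a=20/3):
  y_2 = -Pa²(L-x)²(3bL-(3b+a)(L-x))/(6L³EI)  [x>a] = -16·(10/3)²·(10-8)²·(3·(20/3)·10-(3·(20/3)+(10/3))·(10-8))/(6·10³·50000) = -92/253125 m
Load 3 — triangular load w₀=18 kN/m (0→w₀ over full span):
  y_3 = -w₀x²(L-x)²(x+2L)/(120LEI) = -18·8²·(10-8)²·(8+2·10)/(120·10·50000) = -168/78125 m
Superposition: y = Σ y_i = -80026/31640625 m ≈ -0.002529 m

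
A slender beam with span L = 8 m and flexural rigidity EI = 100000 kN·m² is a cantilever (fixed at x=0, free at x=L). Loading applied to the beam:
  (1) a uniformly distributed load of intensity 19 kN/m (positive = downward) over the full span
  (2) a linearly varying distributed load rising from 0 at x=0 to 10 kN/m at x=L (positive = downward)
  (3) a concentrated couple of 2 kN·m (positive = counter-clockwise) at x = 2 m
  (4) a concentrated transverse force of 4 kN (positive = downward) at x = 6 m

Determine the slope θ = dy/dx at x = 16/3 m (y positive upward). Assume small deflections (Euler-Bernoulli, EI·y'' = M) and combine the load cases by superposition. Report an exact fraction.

θ(16/3) = -27209/1215000 rad

Load 1 — uniform load w=19 kN/m over full span:
  θ_1 = -wx(x²-3Lx+3L²)/(6EI) = -19·(16/3)·((16/3)²-3·8·(16/3)+3·8²)/(6·100000) = -3952/253125 rad
Load 2 — triangular load w₀=10 kN/m (0→w₀ over full span):
  θ_2 = (w₀Lx²/4-w₀L²x/3-w₀x⁴/(24L))/EI = (10·8·(16/3)²/4-10·8²·(16/3)/3-10·(16/3)⁴/(24·8))/100000 = -928/151875 rad
Load 3 — applied couple M₀=2 kN·m at a=2 m (b=L-a=6):
  θ_3 = M₀a/EI  [x>a] = 2·2/100000 = 1/25000 rad
Load 4 — point force P=4 kN at a=6 m (b=L-a=2):
  θ_4 = -Px(2a-x)/(2EI)  [x≤a] = -4·(16/3)·(2·6-(16/3))/(2·100000) = -4/5625 rad
Superposition: θ = Σ θ_i = -27209/1215000 rad ≈ -0.022394 rad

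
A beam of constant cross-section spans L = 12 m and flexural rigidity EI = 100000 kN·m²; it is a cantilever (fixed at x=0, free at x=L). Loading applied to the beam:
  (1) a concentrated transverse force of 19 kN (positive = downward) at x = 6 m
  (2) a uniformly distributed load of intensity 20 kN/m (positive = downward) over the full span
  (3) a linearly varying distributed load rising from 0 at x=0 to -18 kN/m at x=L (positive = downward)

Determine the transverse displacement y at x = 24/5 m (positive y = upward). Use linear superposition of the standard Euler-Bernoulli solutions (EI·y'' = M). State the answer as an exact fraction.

y(24/5) = -2722698/48828125 m

Load 1 — point force P=19 kN at a=6 m (b=L-a=6):
  y_1 = -Px²(3a-x)/(6EI)  [x≤a] = -19·(24/5)²·(3·6-(24/5))/(6·100000) = -3762/390625 m
Load 2 — uniform load w=20 kN/m over full span:
  y_2 = -wx²(x²-4Lx+6L²)/(24EI) = -20·(24/5)²·((24/5)²-4·12·(24/5)+6·12²)/(24·100000) = -49248/390625 m
Load 3 — triangular load w₀=-18 kN/m (0→w₀ over full span):
  y_3 = (w₀Lx³/12-w₀L²x²/6-w₀x⁵/(120L))/EI = ((-18)·12·(24/5)³/12-(-18)·12²·(24/5)²/6-(-18)·(24/5)⁵/(120·12))/100000 = 3903552/48828125 m
Superposition: y = Σ y_i = -2722698/48828125 m ≈ -0.055761 m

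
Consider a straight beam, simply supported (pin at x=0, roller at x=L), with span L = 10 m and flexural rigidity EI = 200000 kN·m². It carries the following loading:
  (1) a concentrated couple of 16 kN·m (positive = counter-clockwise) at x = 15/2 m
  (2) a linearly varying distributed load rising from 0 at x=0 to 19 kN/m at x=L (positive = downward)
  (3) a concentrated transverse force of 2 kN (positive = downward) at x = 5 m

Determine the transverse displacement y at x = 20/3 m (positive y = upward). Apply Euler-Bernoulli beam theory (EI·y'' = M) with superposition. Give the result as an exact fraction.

Load 1 — applied couple M₀=16 kN·m at a=15/2 m (b=L-a=5/2):
  y_1 = (M₀x³/(6L)+C₁x)/EI  [x≤a] with C₁=M₀(3b²-L²)/(6L)=-65/3 = (16·(20/3)³/(6·10)+(-65/3)·(20/3))/200000 = -53/162000 m
Load 2 — triangular load w₀=19 kN/m (0→w₀ over full span):
  y_2 = -w₀x(7L⁴-10L²x²+3x⁴)/(360LEI) = -19·(20/3)·(7·10⁴-10·10²·(20/3)²+3·(20/3)⁴)/(360·10·200000) = -323/58320 m
Load 3 — point force P=2 kN at a=5 m (b=L-a=5):
  y_3 = -Pa(L-x)(2Lx-a²-x²)/(6LEI)  [x>a] = -2·5·(10-(20/3))·(2·10·(20/3)-5²-(20/3)²)/(6·10·200000) = -23/129600 m
Superposition: y = Σ y_i = -35243/5832000 m ≈ -0.006043 m

y(20/3) = -35243/5832000 m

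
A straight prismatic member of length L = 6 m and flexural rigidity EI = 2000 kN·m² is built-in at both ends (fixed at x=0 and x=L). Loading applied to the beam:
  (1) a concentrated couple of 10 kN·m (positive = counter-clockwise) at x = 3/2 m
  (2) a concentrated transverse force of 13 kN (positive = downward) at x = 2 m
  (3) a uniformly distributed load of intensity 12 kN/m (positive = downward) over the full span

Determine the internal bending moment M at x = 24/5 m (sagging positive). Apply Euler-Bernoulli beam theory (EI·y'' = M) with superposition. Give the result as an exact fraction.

Load 1 — applied couple M₀=10 kN·m at a=3/2 m (b=L-a=9/2):
  M_1 = R_Ax - M_A - M₀  [x>a] with R_A=15/8, M_A=-15/8 = (15/8)·(24/5) - (-15/8) - 10 = 7/8 kN·m
Load 2 — point force P=13 kN at a=2 m (b=L-a=4):
  M_2 = Pa²(a+3b)(L-x)/L³ - Pa²b/L²  [x>a] = 13·2²·(2+3·4)·(6-(24/5))/6³ - 13·2²·4/6² = -26/15 kN·m
Load 3 — uniform load w=12 kN/m over full span:
  M_3 = wLx/2 - wL²/12 - wx²/2 = 12·6·(24/5)/2 - 12·6²/12 - 12·(24/5)²/2 = -36/25 kN·m
Superposition: M = Σ M_i = -1379/600 kN·m ≈ -2.298333 kN·m

M(24/5) = -1379/600 kN·m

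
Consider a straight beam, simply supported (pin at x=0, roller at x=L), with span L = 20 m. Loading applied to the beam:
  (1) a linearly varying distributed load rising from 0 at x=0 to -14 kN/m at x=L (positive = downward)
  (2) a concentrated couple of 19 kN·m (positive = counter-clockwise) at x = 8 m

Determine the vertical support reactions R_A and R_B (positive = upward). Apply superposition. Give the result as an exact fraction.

Load 1 — triangular load w₀=-14 kN/m (0→w₀ over full span):
  R_A = w₀L/6 = (-14)·20/6 = -140/3 kN
  R_B = w₀L/3 = (-14)·20/3 = -280/3 kN
Load 2 — applied couple M₀=19 kN·m at a=8 m (b=L-a=12):
  R_A = M₀/L = 19/20 kN
  R_B = -M₀/L = -19/20 kN
Superposition: R_A = -2743/60 kN, R_B = -5657/60 kN

R_A = -2743/60 kN, R_B = -5657/60 kN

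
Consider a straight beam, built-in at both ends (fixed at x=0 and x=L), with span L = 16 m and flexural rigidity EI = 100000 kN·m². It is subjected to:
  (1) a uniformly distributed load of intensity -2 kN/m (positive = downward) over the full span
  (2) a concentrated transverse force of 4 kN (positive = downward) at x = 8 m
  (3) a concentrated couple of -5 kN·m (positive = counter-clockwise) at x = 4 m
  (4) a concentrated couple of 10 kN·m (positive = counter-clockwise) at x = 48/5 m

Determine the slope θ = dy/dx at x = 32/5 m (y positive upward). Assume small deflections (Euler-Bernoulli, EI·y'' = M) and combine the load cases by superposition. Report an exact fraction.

θ(32/5) = 241/1250000 rad

Load 1 — uniform load w=-2 kN/m over full span:
  θ_1 = -wx(L-x)(L-2x)/(12EI) = -(-2)·(32/5)·(16-(32/5))·(16-2·(32/5))/(12·100000) = 128/390625 rad
Load 2 — point force P=4 kN at a=8 m (b=L-a=8):
  θ_2 = -Pb²x(2aL-(3a+b)x)/(2L³EI)  [x≤a] = -4·8²·(32/5)·(2·8·16-(3·8+8)·(32/5))/(2·16³·100000) = -8/78125 rad
Load 3 — applied couple M₀=-5 kN·m at a=4 m (b=L-a=12):
  θ_3 = (R_Ax²/2 - M_Ax - M₀(x-a))/EI  [x>a] with R_A=-45/128, M_A=15/16 = ((-45/128)·(32/5)²/2 - (15/16)·(32/5) - (-5)·((32/5)-4))/100000 = -3/250000 rad
Load 4 — applied couple M₀=10 kN·m at a=48/5 m (b=L-a=32/5):
  θ_4 = (R_Ax²/2 - M_Ax)/EI  [x≤a] with R_A=9/10, M_A=16/5 = ((9/10)·(32/5)²/2 - (16/5)·(32/5))/100000 = -8/390625 rad
Superposition: θ = Σ θ_i = 241/1250000 rad ≈ 0.000193 rad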